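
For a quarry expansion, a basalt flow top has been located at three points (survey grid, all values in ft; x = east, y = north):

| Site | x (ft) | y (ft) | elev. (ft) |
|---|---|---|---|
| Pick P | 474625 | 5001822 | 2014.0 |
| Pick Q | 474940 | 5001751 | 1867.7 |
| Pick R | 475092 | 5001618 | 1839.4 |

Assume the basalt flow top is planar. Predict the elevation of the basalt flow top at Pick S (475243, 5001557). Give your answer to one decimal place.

1780.8 ft

Two edge vectors: Pick P→Pick Q = (315, -71, -146.3), Pick P→Pick R = (467, -204, -174.6).
Normal n = (Pick P→Pick Q) × (Pick P→Pick R) = (-17448.6, -13323.1, -31103).
So ∂z/∂x = −n_x/n_z = −0.560994116 and ∂z/∂y = −n_y/n_z = −0.428354178.
Intercept c from Pick P: 2014 + 266261.83 + 2142551.35 = 2410827.18.
At (475243, 5001557): z = −266608.5 − 2142437.8 + 2410827.18 = 1780.8 ft.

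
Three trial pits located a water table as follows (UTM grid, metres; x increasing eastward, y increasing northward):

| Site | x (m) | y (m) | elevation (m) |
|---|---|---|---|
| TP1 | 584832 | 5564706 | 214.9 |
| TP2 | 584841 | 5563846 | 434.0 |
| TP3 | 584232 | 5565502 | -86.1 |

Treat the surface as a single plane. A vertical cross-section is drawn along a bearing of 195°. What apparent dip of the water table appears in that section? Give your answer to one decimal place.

11.4°

Let the plane be z = a·x + b·y + c.
TP2−TP1: 9a − 860b = 219.1;  TP3−TP1: −600a + 796b = −301.
Solving gives a = 0.16598, b = −0.25303.
Unit vector along 195° is (sin 195°, cos 195°) = (-0.2588, -0.9659).
Slope in that direction = a·(-0.2588) + b·(-0.9659) = 0.20145.
Apparent dip = arctan|0.20145| = 11.4° (true dip is 16.8°, so apparent ≤ true as expected).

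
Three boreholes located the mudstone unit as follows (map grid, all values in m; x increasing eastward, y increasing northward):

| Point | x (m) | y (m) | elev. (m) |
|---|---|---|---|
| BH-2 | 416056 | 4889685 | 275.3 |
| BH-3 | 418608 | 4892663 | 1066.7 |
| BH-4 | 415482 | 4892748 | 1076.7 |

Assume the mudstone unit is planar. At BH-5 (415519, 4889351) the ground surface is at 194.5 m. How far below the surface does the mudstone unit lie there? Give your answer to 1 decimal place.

Let the plane be z = a·x + b·y + c.
BH-3−BH-2: 2552a + 2978b = 791.4;  BH-4−BH-2: −574a + 3063b = 801.4.
Solving gives a = 0.003935379, b = 0.262376398.
Then c = 275.3 − a·416056 − b·4889685 = −1284299.98.
At (415519, 4889351): z_contact = 1635.22 + 1282850.30 − 1284299.98 = 185.55 m.
Depth below ground = 194.5 − 185.55 = 8.9 m.

8.9 m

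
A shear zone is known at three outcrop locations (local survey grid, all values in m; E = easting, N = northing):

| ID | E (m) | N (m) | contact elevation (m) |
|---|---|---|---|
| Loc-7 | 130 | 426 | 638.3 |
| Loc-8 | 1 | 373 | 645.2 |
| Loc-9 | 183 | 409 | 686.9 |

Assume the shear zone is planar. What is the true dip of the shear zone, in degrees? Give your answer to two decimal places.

Let the plane be z = a·E + b·N + c.
Loc-8−Loc-7: −129a − 53b = 6.9;  Loc-9−Loc-7: 53a − 17b = 48.6.
Solving gives a = 0.49150, b = −1.32649.
Gradient magnitude |∇z| = √(a² + b²) = √(0.24158 + 1.75957) = 1.41462.
True dip = arctan(1.41462) = 54.74°, dipping toward NNW (azimuth ≈ 340°).

54.74°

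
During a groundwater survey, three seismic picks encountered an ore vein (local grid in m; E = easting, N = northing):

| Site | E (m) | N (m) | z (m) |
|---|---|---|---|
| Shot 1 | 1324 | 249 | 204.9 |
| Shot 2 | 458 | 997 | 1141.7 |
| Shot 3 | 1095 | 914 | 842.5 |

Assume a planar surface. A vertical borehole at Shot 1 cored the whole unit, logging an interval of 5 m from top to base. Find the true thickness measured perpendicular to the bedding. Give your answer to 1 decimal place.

Two edge vectors: Shot 1→Shot 2 = (-866, 748, 936.8), Shot 1→Shot 3 = (-229, 665, 637.6).
Normal n = (Shot 1→Shot 2) × (Shot 1→Shot 3) = (-146047.2, 337634.4, -404598).
So ∂z/∂E = −n_x/n_z = −0.36097 and ∂z/∂N = −n_y/n_z = 0.83449.
|∇z| = √(a²+b²) = 0.90922, so dip δ = arctan(0.90922) = 42.28°.
True thickness = vertical thickness × cos δ = 5 × cos 42.28° = 3.7 m.

3.7 m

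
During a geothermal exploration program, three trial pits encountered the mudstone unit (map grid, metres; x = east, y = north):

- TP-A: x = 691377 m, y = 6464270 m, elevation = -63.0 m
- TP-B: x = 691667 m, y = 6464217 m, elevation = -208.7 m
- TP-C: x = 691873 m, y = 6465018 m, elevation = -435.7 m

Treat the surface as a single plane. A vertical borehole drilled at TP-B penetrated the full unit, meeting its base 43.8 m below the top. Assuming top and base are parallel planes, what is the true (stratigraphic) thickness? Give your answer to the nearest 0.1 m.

38.4 m

Two edge vectors: TP-A→TP-B = (290, -53, -145.7), TP-A→TP-C = (496, 748, -372.7).
Normal n = (TP-A→TP-B) × (TP-A→TP-C) = (128736.7, 35815.8, 243208).
So ∂z/∂x = −n_x/n_z = −0.52933 and ∂z/∂y = −n_y/n_z = −0.14726.
|∇z| = √(a²+b²) = 0.54943, so dip δ = arctan(0.54943) = 28.79°.
True thickness = vertical thickness × cos δ = 43.8 × cos 28.79° = 38.4 m.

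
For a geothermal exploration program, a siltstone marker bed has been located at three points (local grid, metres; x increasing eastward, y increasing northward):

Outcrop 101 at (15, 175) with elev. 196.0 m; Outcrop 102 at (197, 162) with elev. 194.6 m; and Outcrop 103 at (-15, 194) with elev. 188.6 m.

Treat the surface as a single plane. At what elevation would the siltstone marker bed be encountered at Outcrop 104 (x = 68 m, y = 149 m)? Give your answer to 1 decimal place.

Two edge vectors: Outcrop 101→Outcrop 102 = (182, -13, -1.4), Outcrop 101→Outcrop 103 = (-30, 19, -7.4).
Normal n = (Outcrop 101→Outcrop 102) × (Outcrop 101→Outcrop 103) = (122.8, 1388.8, 3068).
So ∂z/∂x = −n_x/n_z = −0.04003 and ∂z/∂y = −n_y/n_z = −0.45267.
Intercept c from Outcrop 101: 196 + 0.60 + 79.22 = 275.82.
At (68, 149): z = −2.7 − 67.4 + 275.82 = 205.6 m.

205.6 m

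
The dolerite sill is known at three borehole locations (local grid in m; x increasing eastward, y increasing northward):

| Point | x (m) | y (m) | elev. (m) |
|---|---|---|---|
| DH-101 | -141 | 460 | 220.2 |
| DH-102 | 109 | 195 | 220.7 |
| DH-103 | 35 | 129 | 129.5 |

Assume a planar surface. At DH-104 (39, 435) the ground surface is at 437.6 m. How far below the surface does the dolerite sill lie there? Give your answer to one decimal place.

Let the plane be z = a·x + b·y + c.
DH-102−DH-101: 250a − 265b = 0.5;  DH-103−DH-101: 176a − 331b = −90.7.
Solving gives a = 0.67020, b = 0.63038.
Then c = 220.2 − a·-141 − b·460 = 24.72.
At (39, 435): z_contact = 26.14 + 274.22 + 24.72 = 325.08 m.
Depth below ground = 437.6 − 325.08 = 112.5 m.

112.5 m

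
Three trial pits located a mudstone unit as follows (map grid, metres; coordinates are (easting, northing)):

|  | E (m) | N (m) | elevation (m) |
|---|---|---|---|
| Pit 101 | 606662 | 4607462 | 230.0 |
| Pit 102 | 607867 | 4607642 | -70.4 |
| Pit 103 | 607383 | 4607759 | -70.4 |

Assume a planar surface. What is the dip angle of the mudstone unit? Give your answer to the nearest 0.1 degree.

33.3°

Two edge vectors: Pit 101→Pit 102 = (1205, 180, -300.4), Pit 101→Pit 103 = (721, 297, -300.4).
Normal n = (Pit 101→Pit 102) × (Pit 101→Pit 103) = (35146.8, 145393.6, 228105).
So ∂z/∂E = −n_x/n_z = −0.15408 and ∂z/∂N = −n_y/n_z = −0.63740.
Gradient magnitude |∇z| = √(a² + b²) = √(0.02374 + 0.40628) = 0.65576.
True dip = arctan(0.65576) = 33.3°, dipping toward NNE (azimuth ≈ 014°).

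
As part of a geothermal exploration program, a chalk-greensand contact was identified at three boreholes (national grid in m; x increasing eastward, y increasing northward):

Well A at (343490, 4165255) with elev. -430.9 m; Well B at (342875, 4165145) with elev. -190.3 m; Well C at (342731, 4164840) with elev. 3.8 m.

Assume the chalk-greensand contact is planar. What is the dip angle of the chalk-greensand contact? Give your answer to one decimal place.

30.1°

Let the plane be z = a·x + b·y + c.
Well B−Well A: −615a − 110b = 240.6;  Well C−Well A: −759a − 415b = 434.7.
Solving gives a = −0.30298, b = −0.49335.
Gradient magnitude |∇z| = √(a² + b²) = √(0.09180 + 0.24339) = 0.57895.
True dip = arctan(0.57895) = 30.1°, dipping toward NNE (azimuth ≈ 032°).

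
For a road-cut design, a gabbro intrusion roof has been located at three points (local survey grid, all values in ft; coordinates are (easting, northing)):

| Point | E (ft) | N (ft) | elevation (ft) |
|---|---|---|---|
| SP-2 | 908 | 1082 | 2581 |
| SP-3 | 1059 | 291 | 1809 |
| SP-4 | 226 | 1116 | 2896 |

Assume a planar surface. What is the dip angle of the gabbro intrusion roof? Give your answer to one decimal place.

Let the plane be z = a·E + b·N + c.
SP-3−SP-2: 151a − 791b = −772;  SP-4−SP-2: −682a + 34b = 315.
Solving gives a = −0.41719, b = 0.89634.
Gradient magnitude |∇z| = √(a² + b²) = √(0.17405 + 0.80342) = 0.98867.
True dip = arctan(0.98867) = 44.7°, dipping toward SSE (azimuth ≈ 155°).

44.7°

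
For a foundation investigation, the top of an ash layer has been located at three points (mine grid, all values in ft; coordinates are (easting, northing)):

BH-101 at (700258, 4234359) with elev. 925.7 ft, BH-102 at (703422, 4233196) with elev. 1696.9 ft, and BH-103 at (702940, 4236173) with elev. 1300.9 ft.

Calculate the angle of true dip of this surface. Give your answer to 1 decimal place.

12.9°

Let the plane be z = a·E + b·N + c.
BH-102−BH-101: 3164a − 1163b = 771.2;  BH-103−BH-101: 2682a + 1814b = 375.2.
Solving gives a = 0.20718, b = −0.09948.
Gradient magnitude |∇z| = √(a² + b²) = √(0.04292 + 0.00990) = 0.22982.
True dip = arctan(0.22982) = 12.9°, dipping toward WNW (azimuth ≈ 296°).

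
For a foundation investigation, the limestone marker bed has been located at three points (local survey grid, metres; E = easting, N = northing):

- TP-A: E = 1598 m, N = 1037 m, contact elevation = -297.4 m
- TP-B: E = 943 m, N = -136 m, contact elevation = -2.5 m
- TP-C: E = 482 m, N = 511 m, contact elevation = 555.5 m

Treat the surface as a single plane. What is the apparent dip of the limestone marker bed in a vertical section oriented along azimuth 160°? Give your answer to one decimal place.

Two edge vectors: TP-A→TP-B = (-655, -1173, 294.9), TP-A→TP-C = (-1116, -526, 852.9).
Normal n = (TP-A→TP-B) × (TP-A→TP-C) = (-845334.3, 229541.1, -964538).
So ∂z/∂E = −n_x/n_z = −0.87641 and ∂z/∂N = −n_y/n_z = 0.23798.
Unit vector along 160° is (sin 160°, cos 160°) = (0.3420, -0.9397).
Slope in that direction = a·(0.3420) + b·(-0.9397) = −0.52338.
Apparent dip = arctan|0.52338| = 27.6° (true dip is 42.2°, so apparent ≤ true as expected).

27.6°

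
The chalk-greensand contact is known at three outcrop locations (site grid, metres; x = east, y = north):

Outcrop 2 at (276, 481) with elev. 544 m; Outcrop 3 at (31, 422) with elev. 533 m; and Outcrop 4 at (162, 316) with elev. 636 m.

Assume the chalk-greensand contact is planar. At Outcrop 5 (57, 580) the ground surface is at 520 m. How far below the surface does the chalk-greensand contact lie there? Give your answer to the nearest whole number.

93 m

Let the plane be z = a·x + b·y + c.
Outcrop 3−Outcrop 2: −245a − 59b = −11;  Outcrop 4−Outcrop 2: −114a − 165b = 92.
Solving gives a = 0.21493, b = −0.70607.
Then c = 544 − a·276 − b·481 = 824.30.
At (57, 580): z_contact = 12.3 − 409.5 + 824.30 = 427.0 m.
Depth below ground = 520 − 427.0 = 93 m.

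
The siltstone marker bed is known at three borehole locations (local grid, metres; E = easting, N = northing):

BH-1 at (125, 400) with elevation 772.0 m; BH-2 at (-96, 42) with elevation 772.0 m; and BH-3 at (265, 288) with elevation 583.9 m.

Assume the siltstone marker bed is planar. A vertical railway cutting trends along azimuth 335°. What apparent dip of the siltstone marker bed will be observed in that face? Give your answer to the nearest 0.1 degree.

Two edge vectors: BH-1→BH-2 = (-221, -358, 0), BH-1→BH-3 = (140, -112, -188.1).
Normal n = (BH-1→BH-2) × (BH-1→BH-3) = (67339.8, -41570.1, 74872).
So ∂z/∂E = −n_x/n_z = −0.89940 and ∂z/∂N = −n_y/n_z = 0.55522.
Unit vector along 335° is (sin 335°, cos 335°) = (-0.4226, 0.9063).
Slope in that direction = a·(-0.4226) + b·(0.9063) = 0.88330.
Apparent dip = arctan|0.88330| = 41.5° (true dip is 46.6°, so apparent ≤ true as expected).

41.5°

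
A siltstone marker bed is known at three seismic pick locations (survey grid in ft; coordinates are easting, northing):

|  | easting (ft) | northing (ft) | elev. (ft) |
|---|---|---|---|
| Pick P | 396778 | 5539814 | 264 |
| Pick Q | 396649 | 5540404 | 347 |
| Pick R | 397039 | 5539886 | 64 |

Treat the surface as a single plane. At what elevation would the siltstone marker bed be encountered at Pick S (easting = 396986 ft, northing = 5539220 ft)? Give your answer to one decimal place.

121.1 ft

Let the plane be z = a·easting + b·northing + c.
Pick Q−Pick P: −129a + 590b = 83;  Pick R−Pick P: 261a + 72b = −200.
Solving gives a = −0.759293965, b = −0.025337155.
Then c = 264 − a·396778 − b·5539814 = 441898.27.
At (396986, 5539220): z = −301429.1 − 140348.1 + 441898.27 = 121.1 ft.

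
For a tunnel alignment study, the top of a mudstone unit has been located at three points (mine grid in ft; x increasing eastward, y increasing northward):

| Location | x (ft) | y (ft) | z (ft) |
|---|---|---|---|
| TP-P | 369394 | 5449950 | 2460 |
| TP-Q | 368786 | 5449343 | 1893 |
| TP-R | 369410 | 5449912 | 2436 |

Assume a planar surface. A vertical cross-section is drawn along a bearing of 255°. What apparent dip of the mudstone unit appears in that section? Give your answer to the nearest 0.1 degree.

Let the plane be z = a·x + b·y + c.
TP-Q−TP-P: −608a − 607b = −567;  TP-R−TP-P: 16a − 38b = −24.
Solving gives a = 0.21264, b = 0.72111.
Unit vector along 255° is (sin 255°, cos 255°) = (-0.9659, -0.2588).
Slope in that direction = a·(-0.9659) + b·(-0.2588) = −0.39203.
Apparent dip = arctan|0.39203| = 21.4° (true dip is 36.9°, so apparent ≤ true as expected).

21.4°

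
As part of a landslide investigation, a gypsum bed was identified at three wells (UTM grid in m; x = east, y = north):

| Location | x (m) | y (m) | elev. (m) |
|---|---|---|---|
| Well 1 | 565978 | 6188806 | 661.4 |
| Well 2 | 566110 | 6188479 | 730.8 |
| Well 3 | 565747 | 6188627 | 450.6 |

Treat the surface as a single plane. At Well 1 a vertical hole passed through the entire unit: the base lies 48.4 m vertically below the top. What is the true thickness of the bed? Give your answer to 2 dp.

Two edge vectors: Well 1→Well 2 = (132, -327, 69.4), Well 1→Well 3 = (-231, -179, -210.8).
Normal n = (Well 1→Well 2) × (Well 1→Well 3) = (81354.2, 11794.2, -99165).
So ∂z/∂x = −n_x/n_z = 0.82039 and ∂z/∂y = −n_y/n_z = 0.11894.
|∇z| = √(a²+b²) = 0.82897, so dip δ = arctan(0.82897) = 39.66°.
True thickness = vertical thickness × cos δ = 48.4 × cos 39.66° = 37.26 m.

37.26 m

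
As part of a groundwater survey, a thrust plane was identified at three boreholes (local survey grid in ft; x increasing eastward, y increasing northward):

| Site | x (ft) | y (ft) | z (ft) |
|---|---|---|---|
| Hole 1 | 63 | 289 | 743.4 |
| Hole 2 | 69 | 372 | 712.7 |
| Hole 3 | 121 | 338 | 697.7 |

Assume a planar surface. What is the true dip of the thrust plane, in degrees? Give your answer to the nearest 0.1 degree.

31.2°

Let the plane be z = a·x + b·y + c.
Hole 2−Hole 1: 6a + 83b = −30.7;  Hole 3−Hole 1: 58a + 49b = −45.7.
Solving gives a = −0.50637, b = −0.33327.
Gradient magnitude |∇z| = √(a² + b²) = √(0.25641 + 0.11107) = 0.60620.
True dip = arctan(0.60620) = 31.2°, dipping toward ENE (azimuth ≈ 057°).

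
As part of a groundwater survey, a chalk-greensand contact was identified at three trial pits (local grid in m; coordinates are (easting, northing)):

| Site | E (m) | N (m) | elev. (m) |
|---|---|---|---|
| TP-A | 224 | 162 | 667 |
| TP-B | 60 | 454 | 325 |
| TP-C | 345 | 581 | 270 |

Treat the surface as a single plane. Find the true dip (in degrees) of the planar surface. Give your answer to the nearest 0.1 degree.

Let the plane be z = a·E + b·N + c.
TP-B−TP-A: −164a + 292b = −342;  TP-C−TP-A: 121a + 419b = −397.
Solving gives a = 0.26309, b = −1.02347.
Gradient magnitude |∇z| = √(a² + b²) = √(0.06922 + 1.04749) = 1.05674.
True dip = arctan(1.05674) = 46.6°, dipping toward NNW (azimuth ≈ 346°).

46.6°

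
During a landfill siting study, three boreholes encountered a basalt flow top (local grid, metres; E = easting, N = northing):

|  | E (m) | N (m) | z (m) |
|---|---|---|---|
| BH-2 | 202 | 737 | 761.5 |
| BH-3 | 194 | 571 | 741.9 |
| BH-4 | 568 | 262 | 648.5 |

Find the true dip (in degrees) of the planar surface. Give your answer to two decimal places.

Two edge vectors: BH-2→BH-3 = (-8, -166, -19.6), BH-2→BH-4 = (366, -475, -113).
Normal n = (BH-2→BH-3) × (BH-2→BH-4) = (9448, -8077.6, 64556).
So ∂z/∂E = −n_x/n_z = −0.14635 and ∂z/∂N = −n_y/n_z = 0.12513.
Gradient magnitude |∇z| = √(a² + b²) = √(0.02142 + 0.01566) = 0.19255.
True dip = arctan(0.19255) = 10.90°, dipping toward SE (azimuth ≈ 131°).

10.90°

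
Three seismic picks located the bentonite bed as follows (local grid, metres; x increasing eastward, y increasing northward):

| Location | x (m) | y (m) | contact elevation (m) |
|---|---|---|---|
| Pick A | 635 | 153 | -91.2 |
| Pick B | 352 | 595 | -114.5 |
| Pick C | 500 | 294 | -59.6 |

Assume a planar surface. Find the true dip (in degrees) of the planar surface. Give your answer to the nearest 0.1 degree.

Let the plane be z = a·x + b·y + c.
Pick B−Pick A: −283a + 442b = −23.3;  Pick C−Pick A: −135a + 141b = 31.6.
Solving gives a = −0.87279, b = −0.61154.
Gradient magnitude |∇z| = √(a² + b²) = √(0.76177 + 0.37398) = 1.06571.
True dip = arctan(1.06571) = 46.8°, dipping toward NE (azimuth ≈ 055°).

46.8°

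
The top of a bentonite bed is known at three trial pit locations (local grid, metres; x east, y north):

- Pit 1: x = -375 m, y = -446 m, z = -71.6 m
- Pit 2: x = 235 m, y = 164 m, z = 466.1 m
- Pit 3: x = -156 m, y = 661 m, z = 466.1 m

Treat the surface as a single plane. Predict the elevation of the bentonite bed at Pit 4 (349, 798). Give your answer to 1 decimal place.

768.4 m

Let the plane be z = a·x + b·y + c.
Pit 2−Pit 1: 610a + 610b = 537.7;  Pit 3−Pit 1: 219a + 1107b = 537.7.
Solving gives a = 0.49335, b = 0.38813.
Then c = -71.6 − a·-375 − b·-446 = 286.51.
At (349, 798): z = 172.2 + 309.7 + 286.51 = 768.4 m.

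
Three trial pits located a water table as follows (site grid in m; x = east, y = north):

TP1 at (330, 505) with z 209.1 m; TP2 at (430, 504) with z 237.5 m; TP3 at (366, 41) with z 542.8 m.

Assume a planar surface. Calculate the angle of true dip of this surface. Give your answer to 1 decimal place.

36.9°

Two edge vectors: TP1→TP2 = (100, -1, 28.4), TP1→TP3 = (36, -464, 333.7).
Normal n = (TP1→TP2) × (TP1→TP3) = (12843.9, -32347.6, -46364).
So ∂z/∂x = −n_x/n_z = 0.27702 and ∂z/∂y = −n_y/n_z = −0.69769.
Gradient magnitude |∇z| = √(a² + b²) = √(0.07674 + 0.48677) = 0.75067.
True dip = arctan(0.75067) = 36.9°, dipping toward NNW (azimuth ≈ 338°).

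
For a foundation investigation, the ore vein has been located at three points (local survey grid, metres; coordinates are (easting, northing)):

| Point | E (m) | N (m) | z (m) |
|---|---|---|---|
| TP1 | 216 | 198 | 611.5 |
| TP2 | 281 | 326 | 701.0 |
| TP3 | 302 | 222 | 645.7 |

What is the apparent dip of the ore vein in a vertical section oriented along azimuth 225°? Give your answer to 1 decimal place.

30.0°

Two edge vectors: TP1→TP2 = (65, 128, 89.5), TP1→TP3 = (86, 24, 34.2).
Normal n = (TP1→TP2) × (TP1→TP3) = (2229.6, 5474, -9448).
So ∂z/∂E = −n_x/n_z = 0.23599 and ∂z/∂N = −n_y/n_z = 0.57938.
Unit vector along 225° is (sin 225°, cos 225°) = (-0.7071, -0.7071).
Slope in that direction = a·(-0.7071) + b·(-0.7071) = −0.57655.
Apparent dip = arctan|0.57655| = 30.0° (true dip is 32.0°, so apparent ≤ true as expected).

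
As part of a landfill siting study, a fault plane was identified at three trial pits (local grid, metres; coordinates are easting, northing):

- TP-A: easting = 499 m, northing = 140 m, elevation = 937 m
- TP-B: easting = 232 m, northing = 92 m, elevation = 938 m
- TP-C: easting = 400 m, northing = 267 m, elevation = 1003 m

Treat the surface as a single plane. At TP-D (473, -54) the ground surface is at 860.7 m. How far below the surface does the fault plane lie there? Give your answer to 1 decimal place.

Two edge vectors: TP-A→TP-B = (-267, -48, 1), TP-A→TP-C = (-99, 127, 66).
Normal n = (TP-A→TP-B) × (TP-A→TP-C) = (-3295, 17523, -38661).
So ∂z/∂easting = −n_x/n_z = −0.08523 and ∂z/∂northing = −n_y/n_z = 0.45325.
Intercept c from TP-A: 937 + 42.53 − 63.45 = 916.07.
At (473, -54): z_contact = −40.31 − 24.48 + 916.07 = 851.29 m.
Depth below ground = 860.7 − 851.29 = 9.4 m.

9.4 m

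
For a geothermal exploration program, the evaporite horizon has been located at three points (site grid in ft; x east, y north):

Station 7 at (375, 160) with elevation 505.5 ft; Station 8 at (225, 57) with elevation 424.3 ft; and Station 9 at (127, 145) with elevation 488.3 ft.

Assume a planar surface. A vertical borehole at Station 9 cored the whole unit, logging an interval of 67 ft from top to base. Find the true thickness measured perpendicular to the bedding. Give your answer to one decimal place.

53.5 ft

Two edge vectors: Station 7→Station 8 = (-150, -103, -81.2), Station 7→Station 9 = (-248, -15, -17.2).
Normal n = (Station 7→Station 8) × (Station 7→Station 9) = (553.6, 17557.6, -23294).
So ∂z/∂x = −n_x/n_z = 0.02377 and ∂z/∂y = −n_y/n_z = 0.75374.
|∇z| = √(a²+b²) = 0.75411, so dip δ = arctan(0.75411) = 37.02°.
True thickness = vertical thickness × cos δ = 67 × cos 37.02° = 53.5 ft.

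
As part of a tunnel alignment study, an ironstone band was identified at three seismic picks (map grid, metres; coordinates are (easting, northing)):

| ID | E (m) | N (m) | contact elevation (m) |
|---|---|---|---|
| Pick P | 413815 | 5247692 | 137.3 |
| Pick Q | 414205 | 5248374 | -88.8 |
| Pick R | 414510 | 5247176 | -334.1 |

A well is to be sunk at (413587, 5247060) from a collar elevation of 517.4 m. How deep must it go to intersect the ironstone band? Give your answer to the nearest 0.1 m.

257.1 m

Let the plane be z = a·E + b·N + c.
Pick Q−Pick P: 390a + 682b = −226.1;  Pick R−Pick P: 695a − 516b = −471.4.
Solving gives a = −0.648908372, b = 0.039551708.
Then c = 137.3 − a·413815 − b·5247692 = 61110.13.
At (413587, 5247060): z_contact = −268380.07 + 207530.19 + 61110.13 = 260.25 m.
Depth below ground = 517.4 − 260.25 = 257.1 m.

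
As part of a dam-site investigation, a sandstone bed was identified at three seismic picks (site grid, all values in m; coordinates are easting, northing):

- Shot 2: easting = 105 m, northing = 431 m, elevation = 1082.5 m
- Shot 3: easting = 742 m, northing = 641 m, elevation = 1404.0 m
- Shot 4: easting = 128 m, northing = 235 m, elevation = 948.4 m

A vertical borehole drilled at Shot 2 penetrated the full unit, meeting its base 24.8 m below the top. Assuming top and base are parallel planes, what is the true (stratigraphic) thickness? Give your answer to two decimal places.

Let the plane be z = a·easting + b·northing + c.
Shot 3−Shot 2: 637a + 210b = 321.5;  Shot 4−Shot 2: 23a − 196b = −134.1.
Solving gives a = 0.26876, b = 0.71572.
|∇z| = √(a²+b²) = 0.76452, so dip δ = arctan(0.76452) = 37.40°.
True thickness = vertical thickness × cos δ = 24.8 × cos 37.40° = 19.70 m.

19.70 m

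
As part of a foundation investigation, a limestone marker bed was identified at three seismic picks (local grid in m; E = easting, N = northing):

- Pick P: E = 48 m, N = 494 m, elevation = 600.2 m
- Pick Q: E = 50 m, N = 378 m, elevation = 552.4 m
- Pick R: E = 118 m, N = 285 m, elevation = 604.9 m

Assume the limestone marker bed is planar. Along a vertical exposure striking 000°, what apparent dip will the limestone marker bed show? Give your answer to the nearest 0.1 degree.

Two edge vectors: Pick P→Pick Q = (2, -116, -47.8), Pick P→Pick R = (70, -209, 4.7).
Normal n = (Pick P→Pick Q) × (Pick P→Pick R) = (-10535.4, -3355.4, 7702).
So ∂z/∂E = −n_x/n_z = 1.36788 and ∂z/∂N = −n_y/n_z = 0.43565.
Unit vector along 000° is (sin 0°, cos 0°) = (0.0000, 1.0000).
Slope in that direction = a·(0.0000) + b·(1.0000) = 0.43565.
Apparent dip = arctan|0.43565| = 23.5° (true dip is 55.1°, so apparent ≤ true as expected).

23.5°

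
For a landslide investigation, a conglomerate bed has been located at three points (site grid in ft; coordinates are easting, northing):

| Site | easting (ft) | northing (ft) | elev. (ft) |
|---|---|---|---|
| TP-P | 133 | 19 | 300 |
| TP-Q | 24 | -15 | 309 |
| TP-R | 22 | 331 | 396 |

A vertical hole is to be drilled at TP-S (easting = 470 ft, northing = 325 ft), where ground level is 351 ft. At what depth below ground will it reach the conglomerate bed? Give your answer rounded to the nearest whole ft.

29 ft

Two edge vectors: TP-P→TP-Q = (-109, -34, 9), TP-P→TP-R = (-111, 312, 96).
Normal n = (TP-P→TP-Q) × (TP-P→TP-R) = (-6072, 9465, -37782).
So ∂z/∂easting = −n_x/n_z = −0.16071 and ∂z/∂northing = −n_y/n_z = 0.25052.
Intercept c from TP-P: 300 + 21.37 − 4.76 = 316.61.
At (470, 325): z_contact = −75.5 + 81.4 + 316.61 = 322.5 ft.
Depth below ground = 351 − 322.5 = 29 ft.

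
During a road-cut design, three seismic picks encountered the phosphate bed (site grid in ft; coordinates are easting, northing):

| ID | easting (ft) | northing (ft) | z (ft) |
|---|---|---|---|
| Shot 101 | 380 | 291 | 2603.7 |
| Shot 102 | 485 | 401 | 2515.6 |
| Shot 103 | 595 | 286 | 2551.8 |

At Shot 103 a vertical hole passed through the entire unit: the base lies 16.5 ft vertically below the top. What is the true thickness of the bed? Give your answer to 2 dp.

Two edge vectors: Shot 101→Shot 102 = (105, 110, -88.1), Shot 101→Shot 103 = (215, -5, -51.9).
Normal n = (Shot 101→Shot 102) × (Shot 101→Shot 103) = (-6149.5, -13492, -24175).
So ∂z/∂easting = −n_x/n_z = −0.25437 and ∂z/∂northing = −n_y/n_z = −0.55810.
|∇z| = √(a²+b²) = 0.61333, so dip δ = arctan(0.61333) = 31.52°.
True thickness = vertical thickness × cos δ = 16.5 × cos 31.52° = 14.07 ft.

14.07 ft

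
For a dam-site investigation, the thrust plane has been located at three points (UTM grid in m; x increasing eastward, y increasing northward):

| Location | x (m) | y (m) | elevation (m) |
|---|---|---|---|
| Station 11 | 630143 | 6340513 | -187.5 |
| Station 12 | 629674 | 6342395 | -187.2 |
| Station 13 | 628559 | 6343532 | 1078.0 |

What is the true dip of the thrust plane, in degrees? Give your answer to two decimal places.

57.46°

Two edge vectors: Station 11→Station 12 = (-469, 1882, 0.3), Station 11→Station 13 = (-1584, 3019, 1265.5).
Normal n = (Station 11→Station 12) × (Station 11→Station 13) = (2380765.3, 593044.3, 1565177).
So ∂z/∂x = −n_x/n_z = −1.52108 and ∂z/∂y = −n_y/n_z = −0.37890.
Gradient magnitude |∇z| = √(a² + b²) = √(2.31370 + 0.14356) = 1.56757.
True dip = arctan(1.56757) = 57.46°, dipping toward ENE (azimuth ≈ 076°).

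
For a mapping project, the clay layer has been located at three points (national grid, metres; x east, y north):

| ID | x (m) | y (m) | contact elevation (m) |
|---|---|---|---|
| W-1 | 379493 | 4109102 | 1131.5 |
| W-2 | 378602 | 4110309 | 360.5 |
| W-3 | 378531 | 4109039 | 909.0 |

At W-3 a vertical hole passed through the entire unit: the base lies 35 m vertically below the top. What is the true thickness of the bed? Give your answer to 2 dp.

Let the plane be z = a·x + b·y + c.
W-2−W-1: −891a + 1207b = −771;  W-3−W-1: −962a − 63b = −222.5.
Solving gives a = 0.26053, b = −0.44645.
|∇z| = √(a²+b²) = 0.51691, so dip δ = arctan(0.51691) = 27.33°.
True thickness = vertical thickness × cos δ = 35 × cos 27.33° = 31.09 m.

31.09 m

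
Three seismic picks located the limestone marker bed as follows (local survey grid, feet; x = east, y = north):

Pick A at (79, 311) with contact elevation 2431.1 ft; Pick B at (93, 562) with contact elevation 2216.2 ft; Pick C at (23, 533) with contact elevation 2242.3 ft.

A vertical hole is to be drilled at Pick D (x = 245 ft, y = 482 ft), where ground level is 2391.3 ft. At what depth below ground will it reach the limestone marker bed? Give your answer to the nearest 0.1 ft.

Two edge vectors: Pick A→Pick B = (14, 251, -214.9), Pick A→Pick C = (-56, 222, -188.8).
Normal n = (Pick A→Pick B) × (Pick A→Pick C) = (319, 14677.6, 17164).
So ∂z/∂x = −n_x/n_z = −0.01859 and ∂z/∂y = −n_y/n_z = −0.85514.
Intercept c from Pick A: 2431.1 + 1.47 + 265.95 = 2698.52.
At (245, 482): z_contact = −4.55 − 412.18 + 2698.52 = 2281.79 ft.
Depth below ground = 2391.3 − 2281.79 = 109.5 ft.

109.5 ft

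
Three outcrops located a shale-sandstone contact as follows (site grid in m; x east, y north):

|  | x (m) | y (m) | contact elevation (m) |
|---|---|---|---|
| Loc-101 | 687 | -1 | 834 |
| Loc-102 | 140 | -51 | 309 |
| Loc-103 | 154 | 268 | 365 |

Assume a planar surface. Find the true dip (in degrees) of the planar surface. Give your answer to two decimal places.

Two edge vectors: Loc-101→Loc-102 = (-547, -50, -525), Loc-101→Loc-103 = (-533, 269, -469).
Normal n = (Loc-101→Loc-102) × (Loc-101→Loc-103) = (164675, 23282, -173793).
So ∂z/∂x = −n_x/n_z = 0.94754 and ∂z/∂y = −n_y/n_z = 0.13396.
Gradient magnitude |∇z| = √(a² + b²) = √(0.89782 + 0.01795) = 0.95696.
True dip = arctan(0.95696) = 43.74°, dipping toward W (azimuth ≈ 262°).

43.74°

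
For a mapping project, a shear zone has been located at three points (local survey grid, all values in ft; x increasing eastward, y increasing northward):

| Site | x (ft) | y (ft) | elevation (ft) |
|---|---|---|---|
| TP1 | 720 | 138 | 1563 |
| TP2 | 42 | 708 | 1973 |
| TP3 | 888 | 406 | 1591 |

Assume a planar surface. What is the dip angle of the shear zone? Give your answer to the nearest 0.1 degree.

24.9°

Two edge vectors: TP1→TP2 = (-678, 570, 410), TP1→TP3 = (168, 268, 28).
Normal n = (TP1→TP2) × (TP1→TP3) = (-93920, 87864, -277464).
So ∂z/∂x = −n_x/n_z = −0.33849 and ∂z/∂y = −n_y/n_z = 0.31667.
Gradient magnitude |∇z| = √(a² + b²) = √(0.11458 + 0.10028) = 0.46353.
True dip = arctan(0.46353) = 24.9°, dipping toward SE (azimuth ≈ 133°).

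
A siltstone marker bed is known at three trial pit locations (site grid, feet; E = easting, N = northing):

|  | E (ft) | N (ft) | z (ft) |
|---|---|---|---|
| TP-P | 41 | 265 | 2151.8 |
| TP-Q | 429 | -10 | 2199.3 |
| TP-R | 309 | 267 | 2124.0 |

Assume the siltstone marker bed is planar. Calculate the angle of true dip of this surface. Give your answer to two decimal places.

18.35°

Two edge vectors: TP-P→TP-Q = (388, -275, 47.5), TP-P→TP-R = (268, 2, -27.8).
Normal n = (TP-P→TP-Q) × (TP-P→TP-R) = (7550, 23516.4, 74476).
So ∂z/∂E = −n_x/n_z = −0.10137 and ∂z/∂N = −n_y/n_z = −0.31576.
Gradient magnitude |∇z| = √(a² + b²) = √(0.01028 + 0.09970) = 0.33163.
True dip = arctan(0.33163) = 18.35°, dipping toward NNE (azimuth ≈ 018°).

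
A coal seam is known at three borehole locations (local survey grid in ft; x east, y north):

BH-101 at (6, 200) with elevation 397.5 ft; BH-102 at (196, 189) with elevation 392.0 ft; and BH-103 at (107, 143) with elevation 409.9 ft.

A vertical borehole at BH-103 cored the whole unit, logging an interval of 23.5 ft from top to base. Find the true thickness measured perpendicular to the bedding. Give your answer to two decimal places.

22.49 ft

Two edge vectors: BH-101→BH-102 = (190, -11, -5.5), BH-101→BH-103 = (101, -57, 12.4).
Normal n = (BH-101→BH-102) × (BH-101→BH-103) = (-449.9, -2911.5, -9719).
So ∂z/∂x = −n_x/n_z = −0.04629 and ∂z/∂y = −n_y/n_z = −0.29957.
|∇z| = √(a²+b²) = 0.30312, so dip δ = arctan(0.30312) = 16.86°.
True thickness = vertical thickness × cos δ = 23.5 × cos 16.86° = 22.49 ft.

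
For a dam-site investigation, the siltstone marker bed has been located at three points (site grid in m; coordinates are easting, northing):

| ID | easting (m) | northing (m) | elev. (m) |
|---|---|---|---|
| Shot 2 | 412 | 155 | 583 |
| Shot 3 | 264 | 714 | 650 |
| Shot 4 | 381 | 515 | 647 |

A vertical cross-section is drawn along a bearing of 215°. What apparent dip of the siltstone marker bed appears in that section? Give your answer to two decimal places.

19.52°

Let the plane be z = a·easting + b·northing + c.
Shot 3−Shot 2: −148a + 559b = 67;  Shot 4−Shot 2: −31a + 360b = 64.
Solving gives a = 0.32422, b = 0.20570.
Unit vector along 215° is (sin 215°, cos 215°) = (-0.5736, -0.8192).
Slope in that direction = a·(-0.5736) + b·(-0.8192) = −0.35446.
Apparent dip = arctan|0.35446| = 19.52° (true dip is 21.0°, so apparent ≤ true as expected).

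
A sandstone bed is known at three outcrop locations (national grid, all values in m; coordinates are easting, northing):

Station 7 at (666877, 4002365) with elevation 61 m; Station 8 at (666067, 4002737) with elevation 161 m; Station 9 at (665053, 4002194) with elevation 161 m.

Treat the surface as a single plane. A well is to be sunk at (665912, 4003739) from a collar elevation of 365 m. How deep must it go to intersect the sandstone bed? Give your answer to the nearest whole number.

69 m

Let the plane be z = a·easting + b·northing + c.
Station 8−Station 7: −810a + 372b = 100;  Station 9−Station 7: −1824a − 171b = 100.
Solving gives a = −0.06645958, b = 0.12410683.
Then c = 61 − a·666877 − b·4002365 = −452339.49.
At (665912, 4003739): z_contact = −44256.2 + 496891.4 − 452339.49 = 295.7 m.
Depth below ground = 365 − 295.7 = 69 m.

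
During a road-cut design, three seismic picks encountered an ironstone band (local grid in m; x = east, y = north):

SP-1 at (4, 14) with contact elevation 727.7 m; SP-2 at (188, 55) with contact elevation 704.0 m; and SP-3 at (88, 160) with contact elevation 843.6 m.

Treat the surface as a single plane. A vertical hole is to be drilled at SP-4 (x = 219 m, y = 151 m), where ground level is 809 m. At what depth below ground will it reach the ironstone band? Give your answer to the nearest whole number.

20 m

Two edge vectors: SP-1→SP-2 = (184, 41, -23.7), SP-1→SP-3 = (84, 146, 115.9).
Normal n = (SP-1→SP-2) × (SP-1→SP-3) = (8212.1, -23316.4, 23420).
So ∂z/∂x = −n_x/n_z = −0.35064 and ∂z/∂y = −n_y/n_z = 0.99558.
Intercept c from SP-1: 727.7 + 1.40 − 13.94 = 715.16.
At (219, 151): z_contact = −76.8 + 150.3 + 715.16 = 788.7 m.
Depth below ground = 809 − 788.7 = 20 m.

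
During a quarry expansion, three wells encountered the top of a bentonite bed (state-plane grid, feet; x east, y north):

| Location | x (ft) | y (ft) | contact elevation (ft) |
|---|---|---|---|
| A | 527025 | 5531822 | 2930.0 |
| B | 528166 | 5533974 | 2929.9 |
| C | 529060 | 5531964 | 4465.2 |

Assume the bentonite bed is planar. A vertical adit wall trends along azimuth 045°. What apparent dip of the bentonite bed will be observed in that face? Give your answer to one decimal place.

Let the plane be z = a·x + b·y + c.
B−A: 1141a + 2152b = −0.1;  C−A: 2035a + 142b = 1535.2.
Solving gives a = 0.78338, b = −0.41540.
Unit vector along 045° is (sin 45°, cos 45°) = (0.7071, 0.7071).
Slope in that direction = a·(0.7071) + b·(0.7071) = 0.26020.
Apparent dip = arctan|0.26020| = 14.6° (true dip is 41.6°, so apparent ≤ true as expected).

14.6°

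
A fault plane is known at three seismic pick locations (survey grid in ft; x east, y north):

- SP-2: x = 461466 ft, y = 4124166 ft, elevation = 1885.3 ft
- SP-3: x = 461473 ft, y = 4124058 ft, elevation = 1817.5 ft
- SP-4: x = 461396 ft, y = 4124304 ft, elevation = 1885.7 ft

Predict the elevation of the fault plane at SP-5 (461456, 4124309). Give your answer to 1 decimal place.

Two edge vectors: SP-2→SP-3 = (7, -108, -67.8), SP-2→SP-4 = (-70, 138, 0.4).
Normal n = (SP-2→SP-3) × (SP-2→SP-4) = (9313.2, 4743.2, -6594).
So ∂z/∂x = −n_x/n_z = 1.412374886 and ∂z/∂y = −n_y/n_z = 0.719320594.
Intercept c from SP-2: 1885.3 − 651762.99 − 2966597.54 = −3616475.23.
At (461456, 4124309): z = 651748.9 + 2966700.4 − 3616475.23 = 1974.0 ft.

1974.0 ft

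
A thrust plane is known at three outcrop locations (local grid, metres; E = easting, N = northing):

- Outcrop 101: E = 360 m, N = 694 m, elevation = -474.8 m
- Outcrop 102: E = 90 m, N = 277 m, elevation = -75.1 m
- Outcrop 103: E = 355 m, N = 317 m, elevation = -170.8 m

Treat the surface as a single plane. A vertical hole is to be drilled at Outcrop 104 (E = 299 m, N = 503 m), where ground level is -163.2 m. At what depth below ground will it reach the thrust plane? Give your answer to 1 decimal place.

Two edge vectors: Outcrop 101→Outcrop 102 = (-270, -417, 399.7), Outcrop 101→Outcrop 103 = (-5, -377, 304).
Normal n = (Outcrop 101→Outcrop 102) × (Outcrop 101→Outcrop 103) = (23918.9, 80081.5, 99705).
So ∂z/∂E = −n_x/n_z = −0.23990 and ∂z/∂N = −n_y/n_z = −0.80318.
Intercept c from Outcrop 101: -474.8 + 86.36 + 557.41 = 168.97.
At (299, 503): z_contact = −71.73 − 404.00 + 168.97 = -306.76 m.
Depth below ground = -163.2 − (-306.76) = 143.6 m.

143.6 m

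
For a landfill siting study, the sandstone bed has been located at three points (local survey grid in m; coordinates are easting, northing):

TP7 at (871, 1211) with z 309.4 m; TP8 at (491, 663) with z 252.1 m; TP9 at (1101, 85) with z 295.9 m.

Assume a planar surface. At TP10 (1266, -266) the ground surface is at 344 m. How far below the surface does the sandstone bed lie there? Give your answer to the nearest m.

43 m

Let the plane be z = a·easting + b·northing + c.
TP8−TP7: −380a − 548b = −57.3;  TP9−TP7: 230a − 1126b = −13.5.
Solving gives a = 0.10312, b = 0.03305.
Then c = 309.4 − a·871 − b·1211 = 179.55.
At (1266, -266): z_contact = 130.6 − 8.8 + 179.55 = 301.3 m.
Depth below ground = 344 − 301.3 = 43 m.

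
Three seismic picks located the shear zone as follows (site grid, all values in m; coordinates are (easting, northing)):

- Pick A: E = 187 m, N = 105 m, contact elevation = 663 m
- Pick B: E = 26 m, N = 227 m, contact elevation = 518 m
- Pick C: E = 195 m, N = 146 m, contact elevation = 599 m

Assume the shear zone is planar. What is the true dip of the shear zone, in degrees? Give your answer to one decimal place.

56.9°

Two edge vectors: Pick A→Pick B = (-161, 122, -145), Pick A→Pick C = (8, 41, -64).
Normal n = (Pick A→Pick B) × (Pick A→Pick C) = (-1863, -11464, -7577).
So ∂z/∂E = −n_x/n_z = −0.24588 and ∂z/∂N = −n_y/n_z = −1.51300.
Gradient magnitude |∇z| = √(a² + b²) = √(0.06045 + 2.28917) = 1.53285.
True dip = arctan(1.53285) = 56.9°, dipping toward N (azimuth ≈ 009°).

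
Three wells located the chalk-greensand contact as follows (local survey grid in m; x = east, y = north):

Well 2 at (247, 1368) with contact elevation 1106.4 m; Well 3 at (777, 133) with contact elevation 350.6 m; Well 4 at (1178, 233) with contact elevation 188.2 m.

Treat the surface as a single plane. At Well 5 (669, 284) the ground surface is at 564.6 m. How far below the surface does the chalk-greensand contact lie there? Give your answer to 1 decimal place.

Two edge vectors: Well 2→Well 3 = (530, -1235, -755.8), Well 2→Well 4 = (931, -1135, -918.2).
Normal n = (Well 2→Well 3) × (Well 2→Well 4) = (276144, -217003.8, 548235).
So ∂z/∂x = −n_x/n_z = −0.503696 and ∂z/∂y = −n_y/n_z = 0.395823.
Intercept c from Well 2: 1106.4 + 124.41 − 541.49 = 689.33.
At (669, 284): z_contact = −336.97 + 112.41 + 689.33 = 464.77 m.
Depth below ground = 564.6 − 464.77 = 99.8 m.

99.8 m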